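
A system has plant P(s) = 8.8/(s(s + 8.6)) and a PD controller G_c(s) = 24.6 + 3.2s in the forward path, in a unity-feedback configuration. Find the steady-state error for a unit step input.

0

The open loop G_c(s)P(s) has a pole at the origin (type 1), so the static position error constant is infinite and e_ss = 1/(1+∞) = 0.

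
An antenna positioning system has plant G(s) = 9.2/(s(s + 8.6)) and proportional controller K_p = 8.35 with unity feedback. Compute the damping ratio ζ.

1 + K_p·G(s) = 0 gives s² + 8.6s + 76.82 = 0.
Matching s² + 2ζω_n s + ω_n²: ω_n = √76.82 = 8.765 rad/s and 2ζω_n = 8.6, so ζ = 8.6/(2·8.765) = 0.491.

ζ = 0.491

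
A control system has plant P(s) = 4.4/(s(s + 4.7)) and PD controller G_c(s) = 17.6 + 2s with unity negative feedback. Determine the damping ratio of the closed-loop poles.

Forward path: (17.6 + 2s)·4.4/(s(s+4.7)). The closed-loop characteristic equation is s² + (4.7 + 4.4·2)s + 4.4·17.6 = 0.
That is s² + 13.5s + 77.44 = 0, so ω_n = 8.8 rad/s and ζ = 13.5/(2·8.8) = 0.767.

ζ = 0.767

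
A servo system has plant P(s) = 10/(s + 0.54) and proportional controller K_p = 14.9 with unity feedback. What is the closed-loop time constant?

τ = 0.00669 s

Closed-loop transfer function: T(s) = K_p·P(s)/(1 + K_p·P(s)) = 149/(s + 0.54 + 149) = 149/(s + 149.5).
Time constant τ = 1/149.5 = 0.00669 s.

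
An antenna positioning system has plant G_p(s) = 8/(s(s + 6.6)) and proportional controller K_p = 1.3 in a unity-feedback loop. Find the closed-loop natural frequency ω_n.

ω_n = 3.22 rad/s

With unity feedback the closed-loop characteristic equation is s² + 6.6s + 1.3·8 = s² + 6.6s + 10.4 = 0.
So ω_n² = 10.4 ⇒ ω_n = 3.225 rad/s, and ζ = 6.6/(2ω_n) = 1.02.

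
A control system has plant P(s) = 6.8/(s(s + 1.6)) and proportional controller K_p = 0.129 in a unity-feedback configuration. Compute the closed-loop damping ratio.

ζ = 0.854

The closed-loop denominator is s(s+1.6) + 0.129·6.8 = s² + 1.6s + 0.8772.
So ω_n² = 0.8772 ⇒ ω_n = 0.9366 rad/s, and ζ = 1.6/(2ω_n) = 0.854.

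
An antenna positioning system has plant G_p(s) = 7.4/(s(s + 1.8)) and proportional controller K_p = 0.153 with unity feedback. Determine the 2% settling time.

T_s ≈ 4.44 s

From 1 + K_pG_p(s) = 0: s² + 1.8s + 1.132 = 0 ⇒ ω_n = 1.064, ζ = 0.8458.
2% settling time T_s ≈ 4/(ζω_n) = 4/0.9 = 4.44 s.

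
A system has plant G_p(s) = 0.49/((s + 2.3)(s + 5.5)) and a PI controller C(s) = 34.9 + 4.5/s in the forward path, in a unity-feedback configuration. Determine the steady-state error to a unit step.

0

The open loop C(s)G_p(s) has a pole at the origin (type 1), so the static position error constant is infinite and e_ss = 1/(1+∞) = 0.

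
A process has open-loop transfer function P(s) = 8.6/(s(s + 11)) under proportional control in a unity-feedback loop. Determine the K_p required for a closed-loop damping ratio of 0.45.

K_p = 17.4

Closed-loop characteristic equation: s² + 11s + K_p·8.6 = 0.
So ω_n = √(8.6K_p) and 2ζω_n = 11, giving ζ = 11/(2√(8.6K_p)).
Setting ζ = 0.45: √(8.6K_p) = 11/(2·0.45) = 12.22, so K_p = 149.4/8.6 = 17.4.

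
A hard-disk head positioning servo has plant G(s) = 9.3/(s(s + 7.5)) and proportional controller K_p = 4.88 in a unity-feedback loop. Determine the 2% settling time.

From 1 + K_pG(s) = 0: s² + 7.5s + 45.38 = 0 ⇒ ω_n = 6.737, ζ = 0.5566.
2% settling time T_s ≈ 4/(ζω_n) = 4/3.75 = 1.07 s.

T_s ≈ 1.07 s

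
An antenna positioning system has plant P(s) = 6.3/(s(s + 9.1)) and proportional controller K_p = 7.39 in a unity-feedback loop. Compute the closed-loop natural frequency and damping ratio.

ω_n = 6.82 rad/s, ζ = 0.667

With unity feedback the closed-loop characteristic equation is s² + 9.1s + 7.39·6.3 = s² + 9.1s + 46.56 = 0.
Matching s² + 2ζω_n s + ω_n²: ω_n = √46.56 = 6.823 rad/s and 2ζω_n = 9.1, so ζ = 9.1/(2·6.823) = 0.667.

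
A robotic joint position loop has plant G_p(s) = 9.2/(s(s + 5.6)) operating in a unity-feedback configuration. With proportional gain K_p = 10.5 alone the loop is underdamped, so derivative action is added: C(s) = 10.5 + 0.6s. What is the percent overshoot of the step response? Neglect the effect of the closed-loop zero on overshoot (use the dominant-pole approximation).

11.6%

Forward path: (10.5 + 0.6s)·9.2/(s(s+5.6)). The closed-loop characteristic equation is s² + (5.6 + 9.2·0.6)s + 9.2·10.5 = 0.
That is s² + 11.12s + 96.6 = 0, so ω_n = 9.829 rad/s and ζ = 11.12/(2·9.829) = 0.5657.
%OS = 100·exp(−πζ/√(1−ζ²)) = 11.6%.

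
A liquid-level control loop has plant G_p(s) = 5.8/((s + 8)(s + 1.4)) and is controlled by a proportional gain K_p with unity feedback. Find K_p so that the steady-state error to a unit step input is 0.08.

K_p = 22.2

For a type-0 loop with proportional control, e_ss = 1/(1 + K_p·G_p(0)).
G_p(0) = 0.5179. Require 1/(1 + K_p·0.5179) = 0.08, so 1 + 0.5179·K_p = 12.5.
K_p = (12.5 − 1)/0.5179 = 22.2.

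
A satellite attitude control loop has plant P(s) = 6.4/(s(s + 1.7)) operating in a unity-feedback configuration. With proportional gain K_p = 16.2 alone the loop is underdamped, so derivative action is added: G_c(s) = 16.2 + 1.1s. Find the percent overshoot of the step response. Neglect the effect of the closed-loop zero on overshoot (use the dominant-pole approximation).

Forward path: (16.2 + 1.1s)·6.4/(s(s+1.7)). The closed-loop characteristic equation is s² + (1.7 + 6.4·1.1)s + 6.4·16.2 = 0.
That is s² + 8.74s + 103.7 = 0, so ω_n = 10.18 rad/s and ζ = 8.74/(2·10.18) = 0.4292.
%OS = 100·exp(−πζ/√(1−ζ²)) = 22.5%.

22.5%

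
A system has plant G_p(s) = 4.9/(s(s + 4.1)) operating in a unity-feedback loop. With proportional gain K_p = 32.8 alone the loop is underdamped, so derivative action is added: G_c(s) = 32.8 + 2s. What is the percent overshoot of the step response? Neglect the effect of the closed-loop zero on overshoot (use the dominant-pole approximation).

Forward path: (32.8 + 2s)·4.9/(s(s+4.1)). The closed-loop characteristic equation is s² + (4.1 + 4.9·2)s + 4.9·32.8 = 0.
That is s² + 13.9s + 160.7 = 0, so ω_n = 12.68 rad/s and ζ = 13.9/(2·12.68) = 0.5482.
%OS = 100·exp(−πζ/√(1−ζ²)) = 12.8%.

12.8%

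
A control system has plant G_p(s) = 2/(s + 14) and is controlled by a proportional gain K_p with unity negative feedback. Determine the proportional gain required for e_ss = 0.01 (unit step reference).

K_p = 693

Steady-state error for a unit step on this type-0 loop is 1/(1 + K_p·G_p(0)).
G_p(0) = 0.1429. Require 1/(1 + K_p·0.1429) = 0.01, so 1 + 0.1429·K_p = 100.
K_p = (100 − 1)/0.1429 = 693.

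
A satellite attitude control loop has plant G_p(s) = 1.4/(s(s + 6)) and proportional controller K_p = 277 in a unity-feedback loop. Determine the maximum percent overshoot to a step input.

The closed-loop denominator s² + 6s + 387.8 gives ω_n = √387.8 = 19.69 and ζ = 6/(2ω_n) = 0.1523.
%OS = 100·exp(−πζ/√(1−ζ²)) = 100·exp(−π·0.1523/√0.9768) = 61.6%.

61.6%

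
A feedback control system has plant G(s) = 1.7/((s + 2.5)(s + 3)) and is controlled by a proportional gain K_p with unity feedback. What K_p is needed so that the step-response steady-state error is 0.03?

Steady-state error for a unit step on this type-0 loop is 1/(1 + K_p·G(0)).
G(0) = 0.2267. Require 1/(1 + K_p·0.2267) = 0.03, so 1 + 0.2267·K_p = 33.33.
K_p = (33.33 − 1)/0.2267 = 143.

K_p = 143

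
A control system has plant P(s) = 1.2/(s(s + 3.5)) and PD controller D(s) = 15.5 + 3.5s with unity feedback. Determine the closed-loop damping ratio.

Forward path: (15.5 + 3.5s)·1.2/(s(s+3.5)). The closed-loop characteristic equation is s² + (3.5 + 1.2·3.5)s + 1.2·15.5 = 0.
That is s² + 7.7s + 18.6 = 0, so ω_n = 4.313 rad/s and ζ = 7.7/(2·4.313) = 0.8927.

ζ = 0.893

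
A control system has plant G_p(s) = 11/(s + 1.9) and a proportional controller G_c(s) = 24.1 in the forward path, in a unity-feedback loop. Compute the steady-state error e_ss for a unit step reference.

The loop is type 0. Static position error constant K_pos = G_c(0)·G_p(0) = 24.1·5.789 = 139.5.
Steady-state error to a unit step: e_ss = 1/(1+K_pos) = 1/140.5 = 0.00712.

0.00712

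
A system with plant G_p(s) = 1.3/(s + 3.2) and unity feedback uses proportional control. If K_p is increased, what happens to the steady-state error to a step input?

decrease

e_ss = 1/(1 + K_p·G_p(0)); a larger K_p raises the denominator, so e_ss decreases.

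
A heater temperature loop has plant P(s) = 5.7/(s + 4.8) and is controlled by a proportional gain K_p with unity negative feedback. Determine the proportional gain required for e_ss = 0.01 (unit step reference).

For a type-0 loop with proportional control, e_ss = 1/(1 + K_p·P(0)).
P(0) = 1.188. Require 1/(1 + K_p·1.188) = 0.01, so 1 + 1.188·K_p = 100.
K_p = (100 − 1)/1.188 = 83.4.

K_p = 83.4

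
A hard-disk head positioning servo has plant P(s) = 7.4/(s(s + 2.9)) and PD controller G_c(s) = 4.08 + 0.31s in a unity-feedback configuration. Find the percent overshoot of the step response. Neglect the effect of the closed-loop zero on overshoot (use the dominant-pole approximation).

18.5%

Forward path: (4.08 + 0.31s)·7.4/(s(s+2.9)). The closed-loop characteristic equation is s² + (2.9 + 7.4·0.31)s + 7.4·4.08 = 0.
That is s² + 5.194s + 30.19 = 0, so ω_n = 5.495 rad/s and ζ = 5.194/(2·5.495) = 0.4726.
%OS = 100·exp(−πζ/√(1−ζ²)) = 18.5%.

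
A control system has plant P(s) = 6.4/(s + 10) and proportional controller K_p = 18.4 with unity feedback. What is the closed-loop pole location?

Closed-loop transfer function: T(s) = K_p·P(s)/(1 + K_p·P(s)) = 117.8/(s + 10 + 117.8) = 117.8/(s + 127.8).
The closed-loop pole is at s = −127.8.

s = -127.8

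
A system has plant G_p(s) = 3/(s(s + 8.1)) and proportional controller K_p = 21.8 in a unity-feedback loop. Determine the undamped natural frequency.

The closed-loop denominator is s(s+8.1) + 21.8·3 = s² + 8.1s + 65.4.
Matching s² + 2ζω_n s + ω_n²: ω_n = √65.4 = 8.087 rad/s and 2ζω_n = 8.1, so ζ = 8.1/(2·8.087) = 0.501.

ω_n = 8.09 rad/s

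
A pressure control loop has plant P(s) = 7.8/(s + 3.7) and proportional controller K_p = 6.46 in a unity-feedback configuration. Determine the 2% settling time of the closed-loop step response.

T_s ≈ 0.074 s

Closed-loop transfer function: T(s) = K_p·P(s)/(1 + K_p·P(s)) = 50.39/(s + 3.7 + 50.39) = 50.39/(s + 54.09).
Time constant τ = 1/54.09 = 0.01849 s, so the 2% settling time is about 4τ = 0.074 s.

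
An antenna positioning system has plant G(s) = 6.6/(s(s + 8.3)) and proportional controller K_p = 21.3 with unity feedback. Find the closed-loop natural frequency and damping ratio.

The closed-loop denominator is s(s+8.3) + 21.3·6.6 = s² + 8.3s + 140.6.
So ω_n² = 140.6 ⇒ ω_n = 11.86 rad/s, and ζ = 8.3/(2ω_n) = 0.35.

ω_n = 11.9 rad/s, ζ = 0.35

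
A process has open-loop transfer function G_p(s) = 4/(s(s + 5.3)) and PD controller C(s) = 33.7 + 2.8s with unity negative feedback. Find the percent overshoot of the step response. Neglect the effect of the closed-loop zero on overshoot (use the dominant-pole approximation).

Forward path: (33.7 + 2.8s)·4/(s(s+5.3)). The closed-loop characteristic equation is s² + (5.3 + 4·2.8)s + 4·33.7 = 0.
That is s² + 16.5s + 134.8 = 0, so ω_n = 11.61 rad/s and ζ = 16.5/(2·11.61) = 0.7106.
%OS = 100·exp(−πζ/√(1−ζ²)) = 4.19%.

4.19%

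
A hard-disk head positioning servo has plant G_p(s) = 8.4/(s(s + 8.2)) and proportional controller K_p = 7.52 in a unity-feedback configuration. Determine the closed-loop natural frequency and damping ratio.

With unity feedback the closed-loop characteristic equation is s² + 8.2s + 7.52·8.4 = s² + 8.2s + 63.17 = 0.
So ω_n² = 63.17 ⇒ ω_n = 7.948 rad/s, and ζ = 8.2/(2ω_n) = 0.516.

ω_n = 7.95 rad/s, ζ = 0.516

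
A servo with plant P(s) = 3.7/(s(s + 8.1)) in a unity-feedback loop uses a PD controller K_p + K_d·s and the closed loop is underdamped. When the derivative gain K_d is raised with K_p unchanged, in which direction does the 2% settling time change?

Characteristic equation s² + (8.1 + 3.7K_d)s + 3.7K_p = 0: raising K_d increases ζω_n = (8.1+3.7K_d)/2 while the loop stays underdamped, so T_s ≈ 4/(ζω_n) decreases.

decrease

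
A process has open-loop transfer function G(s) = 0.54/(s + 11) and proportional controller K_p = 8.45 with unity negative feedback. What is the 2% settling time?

T_s ≈ 0.257 s

Closed-loop transfer function: T(s) = K_p·G(s)/(1 + K_p·G(s)) = 4.563/(s + 11 + 4.563) = 4.563/(s + 15.56).
Time constant τ = 1/15.56 = 0.06425 s, so the 2% settling time is about 4τ = 0.257 s.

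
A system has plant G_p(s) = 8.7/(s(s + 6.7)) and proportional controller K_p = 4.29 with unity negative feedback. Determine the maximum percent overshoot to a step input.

Closed-loop characteristic equation: s² + 6.7s + 37.32 = 0, so ω_n = 6.109 rad/s and ζ = 6.7/(2·6.109) = 0.5483.
%OS = 100·exp(−πζ/√(1−ζ²)) = 100·exp(−π·0.5483/√0.6993) = 12.7%.

12.7%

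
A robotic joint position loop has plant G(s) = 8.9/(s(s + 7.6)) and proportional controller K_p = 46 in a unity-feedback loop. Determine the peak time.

T_p = 0.158 s

From 1 + K_pG(s) = 0: s² + 7.6s + 409.4 = 0 ⇒ ω_n = 20.23, ζ = 0.1878.
Damped frequency ω_d = ω_n√(1−ζ²) = 19.87 rad/s, so peak time T_p = π/ω_d = 0.158 s.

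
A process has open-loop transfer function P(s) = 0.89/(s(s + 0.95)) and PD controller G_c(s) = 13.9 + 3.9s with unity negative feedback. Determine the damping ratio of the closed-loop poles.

ζ = 0.628

Forward path: (13.9 + 3.9s)·0.89/(s(s+0.95)). The closed-loop characteristic equation is s² + (0.95 + 0.89·3.9)s + 0.89·13.9 = 0.
That is s² + 4.421s + 12.37 = 0, so ω_n = 3.517 rad/s and ζ = 4.421/(2·3.517) = 0.6285.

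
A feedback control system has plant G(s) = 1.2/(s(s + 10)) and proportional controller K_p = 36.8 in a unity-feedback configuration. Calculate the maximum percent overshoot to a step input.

2.76%

Closed-loop characteristic equation: s² + 10s + 44.16 = 0, so ω_n = 6.645 rad/s and ζ = 10/(2·6.645) = 0.7524.
%OS = 100·exp(−πζ/√(1−ζ²)) = 100·exp(−π·0.7524/√0.4339) = 2.76%.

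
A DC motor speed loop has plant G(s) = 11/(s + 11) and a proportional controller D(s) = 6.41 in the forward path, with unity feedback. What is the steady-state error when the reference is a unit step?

0.135

The loop is type 0. Static position error constant K_pos = D(0)·G(0) = 6.41·1 = 6.41.
Steady-state error to a unit step: e_ss = 1/(1+K_pos) = 1/7.41 = 0.135.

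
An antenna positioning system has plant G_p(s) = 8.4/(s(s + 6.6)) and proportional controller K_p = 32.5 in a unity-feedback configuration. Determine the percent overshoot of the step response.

52.7%

From 1 + K_pG_p(s) = 0: s² + 6.6s + 273 = 0 ⇒ ω_n = 16.52, ζ = 0.1997.
%OS = 100·exp(−πζ/√(1−ζ²)) = 100·exp(−π·0.1997/√0.9601) = 52.7%.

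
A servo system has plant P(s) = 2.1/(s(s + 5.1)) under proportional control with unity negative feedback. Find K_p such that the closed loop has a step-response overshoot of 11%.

K_p = 9.37

From %OS = 100·exp(−πζ/√(1−ζ²)) = 11%, ζ = −ln(0.11)/√(π²+ln²(0.11)) = 0.5749.
Characteristic equation s² + 5.1s + 2.1K_p = 0 gives ζ = 5.1/(2√(2.1K_p)).
Setting ζ = 0.5749: √(2.1K_p) = 5.1/(2·0.5749) = 4.436, so K_p = 19.67/2.1 = 9.37.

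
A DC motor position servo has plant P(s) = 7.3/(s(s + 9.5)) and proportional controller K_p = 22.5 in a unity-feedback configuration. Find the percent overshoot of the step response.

28.5%

The closed-loop denominator s² + 9.5s + 164.2 gives ω_n = √164.2 = 12.82 and ζ = 9.5/(2ω_n) = 0.3706.
%OS = 100·exp(−πζ/√(1−ζ²)) = 100·exp(−π·0.3706/√0.8626) = 28.5%.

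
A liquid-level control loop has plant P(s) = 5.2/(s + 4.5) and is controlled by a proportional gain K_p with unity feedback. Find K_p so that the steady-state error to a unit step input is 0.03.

The loop is type 0, so e_ss(step) = 1/(1 + K_pos) with K_pos = K_p·P(0).
P(0) = 1.156. Require 1/(1 + K_p·1.156) = 0.03, so 1 + 1.156·K_p = 33.33.
K_p = (33.33 − 1)/1.156 = 28.

K_p = 28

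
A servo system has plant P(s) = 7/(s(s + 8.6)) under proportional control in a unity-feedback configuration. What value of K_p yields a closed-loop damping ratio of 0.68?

K_p = 5.71

Closed-loop characteristic equation: s² + 8.6s + K_p·7 = 0.
So ω_n = √(7K_p) and 2ζω_n = 8.6, giving ζ = 8.6/(2√(7K_p)).
Setting ζ = 0.68: √(7K_p) = 8.6/(2·0.68) = 6.324, so K_p = 39.99/7 = 5.71.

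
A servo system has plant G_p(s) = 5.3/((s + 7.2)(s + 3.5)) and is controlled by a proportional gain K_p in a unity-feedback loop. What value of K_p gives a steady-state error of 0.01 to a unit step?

Steady-state error for a unit step on this type-0 loop is 1/(1 + K_p·G_p(0)).
G_p(0) = 0.2103. Require 1/(1 + K_p·0.2103) = 0.01, so 1 + 0.2103·K_p = 100.
K_p = (100 − 1)/0.2103 = 471.

K_p = 471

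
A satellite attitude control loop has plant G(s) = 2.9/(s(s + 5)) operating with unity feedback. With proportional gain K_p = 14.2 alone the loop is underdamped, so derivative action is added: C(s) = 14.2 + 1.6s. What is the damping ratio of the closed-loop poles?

Forward path: (14.2 + 1.6s)·2.9/(s(s+5)). The closed-loop characteristic equation is s² + (5 + 2.9·1.6)s + 2.9·14.2 = 0.
That is s² + 9.64s + 41.18 = 0, so ω_n = 6.417 rad/s and ζ = 9.64/(2·6.417) = 0.7511.

ζ = 0.751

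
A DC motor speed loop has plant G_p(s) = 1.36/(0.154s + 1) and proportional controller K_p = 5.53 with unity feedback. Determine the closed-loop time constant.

Closed loop: T(s) = K_p·G_p/(1+K_p·G_p) = 7.521/(0.154s + 1 + 7.521), with pole at s = −(1 + 7.521)/0.154 = −55.33.
Closed-loop time constant τ = 1/55.33 = 0.0181 s.

τ = 0.0181 s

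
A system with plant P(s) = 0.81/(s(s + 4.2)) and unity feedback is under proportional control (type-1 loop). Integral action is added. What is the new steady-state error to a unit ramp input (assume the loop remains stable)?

0

The integrator raises the loop to type 2, so K_v → ∞ and e_ss to a ramp is zero.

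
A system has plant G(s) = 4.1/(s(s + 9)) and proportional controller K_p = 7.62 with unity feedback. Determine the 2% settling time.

The closed-loop denominator s² + 9s + 31.24 gives ω_n = √31.24 = 5.589 and ζ = 9/(2ω_n) = 0.8051.
2% settling time T_s ≈ 4/(ζω_n) = 4/4.5 = 0.889 s.

T_s ≈ 0.889 s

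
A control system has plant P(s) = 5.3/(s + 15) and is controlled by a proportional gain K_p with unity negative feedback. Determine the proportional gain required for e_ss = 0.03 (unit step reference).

The loop is type 0, so e_ss(step) = 1/(1 + K_pos) with K_pos = K_p·P(0).
P(0) = 0.3533. Require 1/(1 + K_p·0.3533) = 0.03, so 1 + 0.3533·K_p = 33.33.
K_p = (33.33 − 1)/0.3533 = 91.5.

K_p = 91.5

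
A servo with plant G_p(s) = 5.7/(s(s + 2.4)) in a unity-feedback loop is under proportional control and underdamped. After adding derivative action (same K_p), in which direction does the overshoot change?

The derivative term adds K·K_d to the s-coefficient of the characteristic equation, raising 2ζω_n while ω_n is unchanged; ζ increases, so overshoot decreases.

decrease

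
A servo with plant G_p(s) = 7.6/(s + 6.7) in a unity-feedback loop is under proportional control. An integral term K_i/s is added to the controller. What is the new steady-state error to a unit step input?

0

Adding integral action puts a pole at s = 0 in the forward path, raising the system type to 1; a type-1 loop has zero steady-state error to a step.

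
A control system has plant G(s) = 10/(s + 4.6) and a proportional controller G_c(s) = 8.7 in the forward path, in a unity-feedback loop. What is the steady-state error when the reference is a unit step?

The loop is type 0. Static position error constant K_pos = G_c(0)·G(0) = 8.7·2.174 = 18.91.
Steady-state error to a unit step: e_ss = 1/(1+K_pos) = 1/19.91 = 0.0502.

0.0502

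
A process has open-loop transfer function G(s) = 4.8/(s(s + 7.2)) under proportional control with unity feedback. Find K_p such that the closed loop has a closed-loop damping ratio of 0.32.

K_p = 26.4

Closed-loop characteristic equation: s² + 7.2s + K_p·4.8 = 0.
So ω_n = √(4.8K_p) and 2ζω_n = 7.2, giving ζ = 7.2/(2√(4.8K_p)).
Setting ζ = 0.32: √(4.8K_p) = 7.2/(2·0.32) = 11.25, so K_p = 126.6/4.8 = 26.4.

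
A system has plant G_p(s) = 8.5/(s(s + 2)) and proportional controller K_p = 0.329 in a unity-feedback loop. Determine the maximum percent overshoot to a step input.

9.6%

The closed-loop denominator s² + 2s + 2.796 gives ω_n = √2.796 = 1.672 and ζ = 2/(2ω_n) = 0.598.
%OS = 100·exp(−πζ/√(1−ζ²)) = 100·exp(−π·0.598/√0.6424) = 9.6%.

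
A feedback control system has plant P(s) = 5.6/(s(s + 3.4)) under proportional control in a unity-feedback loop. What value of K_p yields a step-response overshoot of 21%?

From %OS = 100·exp(−πζ/√(1−ζ²)) = 21%, ζ = −ln(0.21)/√(π²+ln²(0.21)) = 0.4449.
Characteristic equation s² + 3.4s + 5.6K_p = 0 gives ζ = 3.4/(2√(5.6K_p)).
Setting ζ = 0.4449: √(5.6K_p) = 3.4/(2·0.4449) = 3.821, so K_p = 14.6/5.6 = 2.61.

K_p = 2.61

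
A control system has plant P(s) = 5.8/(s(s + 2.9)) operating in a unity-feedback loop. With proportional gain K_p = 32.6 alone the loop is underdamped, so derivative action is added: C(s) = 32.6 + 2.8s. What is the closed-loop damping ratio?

ζ = 0.696

Forward path: (32.6 + 2.8s)·5.8/(s(s+2.9)). The closed-loop characteristic equation is s² + (2.9 + 5.8·2.8)s + 5.8·32.6 = 0.
That is s² + 19.14s + 189.1 = 0, so ω_n = 13.75 rad/s and ζ = 19.14/(2·13.75) = 0.696.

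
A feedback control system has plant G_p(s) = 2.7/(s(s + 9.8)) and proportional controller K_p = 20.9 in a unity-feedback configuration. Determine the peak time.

T_p = 0.552 s

From 1 + K_pG_p(s) = 0: s² + 9.8s + 56.43 = 0 ⇒ ω_n = 7.512, ζ = 0.6523.
Damped frequency ω_d = ω_n√(1−ζ²) = 5.694 rad/s, so peak time T_p = π/ω_d = 0.552 s.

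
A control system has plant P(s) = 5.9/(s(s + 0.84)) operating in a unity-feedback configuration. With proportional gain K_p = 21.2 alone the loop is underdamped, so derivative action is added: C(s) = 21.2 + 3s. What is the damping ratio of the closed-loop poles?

Forward path: (21.2 + 3s)·5.9/(s(s+0.84)). The closed-loop characteristic equation is s² + (0.84 + 5.9·3)s + 5.9·21.2 = 0.
That is s² + 18.54s + 125.1 = 0, so ω_n = 11.18 rad/s and ζ = 18.54/(2·11.18) = 0.8289.

ζ = 0.829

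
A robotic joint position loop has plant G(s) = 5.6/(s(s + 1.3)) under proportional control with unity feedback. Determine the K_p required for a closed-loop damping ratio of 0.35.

Closed-loop characteristic equation: s² + 1.3s + K_p·5.6 = 0.
So ω_n = √(5.6K_p) and 2ζω_n = 1.3, giving ζ = 1.3/(2√(5.6K_p)).
Setting ζ = 0.35: √(5.6K_p) = 1.3/(2·0.35) = 1.857, so K_p = 3.449/5.6 = 0.616.

K_p = 0.616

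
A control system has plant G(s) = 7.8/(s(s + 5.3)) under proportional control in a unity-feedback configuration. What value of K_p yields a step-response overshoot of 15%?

K_p = 3.37

From %OS = 100·exp(−πζ/√(1−ζ²)) = 15%, ζ = −ln(0.15)/√(π²+ln²(0.15)) = 0.5169.
Characteristic equation s² + 5.3s + 7.8K_p = 0 gives ζ = 5.3/(2√(7.8K_p)).
Setting ζ = 0.5169: √(7.8K_p) = 5.3/(2·0.5169) = 5.126, so K_p = 26.28/7.8 = 3.37.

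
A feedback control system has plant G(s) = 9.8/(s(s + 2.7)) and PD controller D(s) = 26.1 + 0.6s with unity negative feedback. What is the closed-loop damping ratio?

ζ = 0.268

Forward path: (26.1 + 0.6s)·9.8/(s(s+2.7)). The closed-loop characteristic equation is s² + (2.7 + 9.8·0.6)s + 9.8·26.1 = 0.
That is s² + 8.58s + 255.8 = 0, so ω_n = 15.99 rad/s and ζ = 8.58/(2·15.99) = 0.2682.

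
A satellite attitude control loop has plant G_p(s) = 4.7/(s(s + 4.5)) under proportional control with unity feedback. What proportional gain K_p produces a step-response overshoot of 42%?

K_p = 15.2

From %OS = 100·exp(−πζ/√(1−ζ²)) = 42%, ζ = −ln(0.42)/√(π²+ln²(0.42)) = 0.2662.
Characteristic equation s² + 4.5s + 4.7K_p = 0 gives ζ = 4.5/(2√(4.7K_p)).
Setting ζ = 0.2662: √(4.7K_p) = 4.5/(2·0.2662) = 8.453, so K_p = 71.46/4.7 = 15.2.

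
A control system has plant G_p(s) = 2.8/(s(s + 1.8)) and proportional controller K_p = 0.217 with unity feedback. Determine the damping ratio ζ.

1 + K_p·G_p(s) = 0 gives s² + 1.8s + 0.6076 = 0.
So ω_n² = 0.6076 ⇒ ω_n = 0.7795 rad/s, and ζ = 1.8/(2ω_n) = 1.15.

ζ = 1.15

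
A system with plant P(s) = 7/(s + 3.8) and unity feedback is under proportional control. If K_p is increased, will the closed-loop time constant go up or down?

Closed-loop pole is at s = −(3.8+K_p·7); larger K_p moves it further left, so τ = 1/(3.8+K_p·7) decreases.

decrease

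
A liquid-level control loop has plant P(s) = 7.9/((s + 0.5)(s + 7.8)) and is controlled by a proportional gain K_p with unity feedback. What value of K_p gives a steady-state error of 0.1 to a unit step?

K_p = 4.44

The loop is type 0, so e_ss(step) = 1/(1 + K_pos) with K_pos = K_p·P(0).
P(0) = 2.026. Require 1/(1 + K_p·2.026) = 0.1, so 1 + 2.026·K_p = 10.
K_p = (10 − 1)/2.026 = 4.44.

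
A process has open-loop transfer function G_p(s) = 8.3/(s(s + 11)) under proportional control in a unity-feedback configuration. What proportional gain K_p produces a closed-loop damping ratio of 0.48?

Closed-loop characteristic equation: s² + 11s + K_p·8.3 = 0.
So ω_n = √(8.3K_p) and 2ζω_n = 11, giving ζ = 11/(2√(8.3K_p)).
Setting ζ = 0.48: √(8.3K_p) = 11/(2·0.48) = 11.46, so K_p = 131.3/8.3 = 15.8.

K_p = 15.8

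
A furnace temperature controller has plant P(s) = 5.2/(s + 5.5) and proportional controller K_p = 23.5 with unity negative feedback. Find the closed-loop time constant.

τ = 0.00783 s

Closed-loop transfer function: T(s) = K_p·P(s)/(1 + K_p·P(s)) = 122.2/(s + 5.5 + 122.2) = 122.2/(s + 127.7).
Time constant τ = 1/127.7 = 0.00783 s.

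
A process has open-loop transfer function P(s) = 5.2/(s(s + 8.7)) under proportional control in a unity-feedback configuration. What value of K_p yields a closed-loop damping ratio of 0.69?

Closed-loop characteristic equation: s² + 8.7s + K_p·5.2 = 0.
So ω_n = √(5.2K_p) and 2ζω_n = 8.7, giving ζ = 8.7/(2√(5.2K_p)).
Setting ζ = 0.69: √(5.2K_p) = 8.7/(2·0.69) = 6.304, so K_p = 39.74/5.2 = 7.64.

K_p = 7.64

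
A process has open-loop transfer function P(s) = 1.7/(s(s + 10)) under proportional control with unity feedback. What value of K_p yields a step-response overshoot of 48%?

K_p = 284

From %OS = 100·exp(−πζ/√(1−ζ²)) = 48%, ζ = −ln(0.48)/√(π²+ln²(0.48)) = 0.2275.
Characteristic equation s² + 10s + 1.7K_p = 0 gives ζ = 10/(2√(1.7K_p)).
Setting ζ = 0.2275: √(1.7K_p) = 10/(2·0.2275) = 21.98, so K_p = 483/1.7 = 284.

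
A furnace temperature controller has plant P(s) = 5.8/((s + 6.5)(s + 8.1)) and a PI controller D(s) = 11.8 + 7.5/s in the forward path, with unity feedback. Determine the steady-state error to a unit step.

0

The open loop D(s)P(s) has a pole at the origin (type 1), so the static position error constant is infinite and e_ss = 1/(1+∞) = 0.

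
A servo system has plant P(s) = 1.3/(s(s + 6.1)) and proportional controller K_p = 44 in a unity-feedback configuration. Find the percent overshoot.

25%

The closed-loop denominator s² + 6.1s + 57.2 gives ω_n = √57.2 = 7.563 and ζ = 6.1/(2ω_n) = 0.4033.
%OS = 100·exp(−πζ/√(1−ζ²)) = 100·exp(−π·0.4033/√0.8374) = 25%.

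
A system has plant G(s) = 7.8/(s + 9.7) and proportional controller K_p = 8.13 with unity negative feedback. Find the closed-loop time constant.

Closed-loop transfer function: T(s) = K_p·G(s)/(1 + K_p·G(s)) = 63.41/(s + 9.7 + 63.41) = 63.41/(s + 73.11).
Time constant τ = 1/73.11 = 0.0137 s.

τ = 0.0137 s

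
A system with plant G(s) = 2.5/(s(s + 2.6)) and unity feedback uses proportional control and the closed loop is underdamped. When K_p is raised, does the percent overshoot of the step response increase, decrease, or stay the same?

Characteristic equation s² + 2.6s + K_p·2.5 = 0: raising K_p raises ω_n while 2ζω_n = 2.6 is fixed, so ζ falls and overshoot grows.

increase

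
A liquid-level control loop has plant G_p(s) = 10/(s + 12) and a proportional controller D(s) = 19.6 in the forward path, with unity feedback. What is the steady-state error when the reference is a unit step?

The loop is type 0. Static position error constant K_pos = D(0)·G_p(0) = 19.6·0.8333 = 16.33.
Steady-state error to a unit step: e_ss = 1/(1+K_pos) = 1/17.33 = 0.0577.

0.0577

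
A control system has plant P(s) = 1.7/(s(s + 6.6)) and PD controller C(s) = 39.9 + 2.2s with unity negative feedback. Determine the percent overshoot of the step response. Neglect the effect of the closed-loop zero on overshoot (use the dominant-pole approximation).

7.94%

Forward path: (39.9 + 2.2s)·1.7/(s(s+6.6)). The closed-loop characteristic equation is s² + (6.6 + 1.7·2.2)s + 1.7·39.9 = 0.
That is s² + 10.34s + 67.83 = 0, so ω_n = 8.236 rad/s and ζ = 10.34/(2·8.236) = 0.6277.
%OS = 100·exp(−πζ/√(1−ζ²)) = 7.94%.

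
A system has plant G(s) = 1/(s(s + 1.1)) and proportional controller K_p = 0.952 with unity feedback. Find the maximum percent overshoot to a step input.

Closed-loop characteristic equation: s² + 1.1s + 0.952 = 0, so ω_n = 0.9757 rad/s and ζ = 1.1/(2·0.9757) = 0.5637.
%OS = 100·exp(−πζ/√(1−ζ²)) = 100·exp(−π·0.5637/√0.6822) = 11.7%.

11.7%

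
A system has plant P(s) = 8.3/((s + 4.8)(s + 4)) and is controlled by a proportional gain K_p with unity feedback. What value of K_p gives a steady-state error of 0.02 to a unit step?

For a type-0 loop with proportional control, e_ss = 1/(1 + K_p·P(0)).
P(0) = 0.4323. Require 1/(1 + K_p·0.4323) = 0.02, so 1 + 0.4323·K_p = 50.
K_p = (50 − 1)/0.4323 = 113.

K_p = 113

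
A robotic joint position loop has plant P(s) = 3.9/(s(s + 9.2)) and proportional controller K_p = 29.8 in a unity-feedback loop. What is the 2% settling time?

From 1 + K_pP(s) = 0: s² + 9.2s + 116.2 = 0 ⇒ ω_n = 10.78, ζ = 0.4267.
2% settling time T_s ≈ 4/(ζω_n) = 4/4.6 = 0.87 s.

T_s ≈ 0.87 s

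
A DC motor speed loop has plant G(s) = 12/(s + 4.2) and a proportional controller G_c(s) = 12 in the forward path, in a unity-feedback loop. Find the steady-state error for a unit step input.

0.0283

The loop is type 0. Static position error constant K_pos = G_c(0)·G(0) = 12·2.857 = 34.29.
Steady-state error to a unit step: e_ss = 1/(1+K_pos) = 1/35.29 = 0.0283.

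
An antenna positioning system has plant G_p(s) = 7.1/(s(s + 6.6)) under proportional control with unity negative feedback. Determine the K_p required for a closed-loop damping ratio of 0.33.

Closed-loop characteristic equation: s² + 6.6s + K_p·7.1 = 0.
So ω_n = √(7.1K_p) and 2ζω_n = 6.6, giving ζ = 6.6/(2√(7.1K_p)).
Setting ζ = 0.33: √(7.1K_p) = 6.6/(2·0.33) = 10, so K_p = 100/7.1 = 14.1.

K_p = 14.1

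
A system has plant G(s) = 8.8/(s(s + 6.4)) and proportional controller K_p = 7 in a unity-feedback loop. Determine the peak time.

T_p = 0.438 s

Closed-loop characteristic equation: s² + 6.4s + 61.6 = 0, so ω_n = 7.849 rad/s and ζ = 6.4/(2·7.849) = 0.4077.
Damped frequency ω_d = ω_n√(1−ζ²) = 7.167 rad/s, so peak time T_p = π/ω_d = 0.438 s.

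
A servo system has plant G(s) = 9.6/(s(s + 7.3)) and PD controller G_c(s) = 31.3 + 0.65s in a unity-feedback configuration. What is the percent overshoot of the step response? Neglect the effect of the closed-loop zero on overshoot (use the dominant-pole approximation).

26.4%

Forward path: (31.3 + 0.65s)·9.6/(s(s+7.3)). The closed-loop characteristic equation is s² + (7.3 + 9.6·0.65)s + 9.6·31.3 = 0.
That is s² + 13.54s + 300.5 = 0, so ω_n = 17.33 rad/s and ζ = 13.54/(2·17.33) = 0.3906.
%OS = 100·exp(−πζ/√(1−ζ²)) = 26.4%.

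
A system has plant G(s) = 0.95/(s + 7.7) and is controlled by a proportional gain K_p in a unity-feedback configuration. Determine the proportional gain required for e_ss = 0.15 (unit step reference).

K_p = 45.9

Steady-state error for a unit step on this type-0 loop is 1/(1 + K_p·G(0)).
G(0) = 0.1234. Require 1/(1 + K_p·0.1234) = 0.15, so 1 + 0.1234·K_p = 6.667.
K_p = (6.667 − 1)/0.1234 = 45.9.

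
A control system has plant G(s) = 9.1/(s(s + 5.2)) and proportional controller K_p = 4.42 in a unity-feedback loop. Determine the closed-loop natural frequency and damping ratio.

ω_n = 6.34 rad/s, ζ = 0.41

1 + K_p·G(s) = 0 gives s² + 5.2s + 40.22 = 0.
Matching s² + 2ζω_n s + ω_n²: ω_n = √40.22 = 6.342 rad/s and 2ζω_n = 5.2, so ζ = 5.2/(2·6.342) = 0.41.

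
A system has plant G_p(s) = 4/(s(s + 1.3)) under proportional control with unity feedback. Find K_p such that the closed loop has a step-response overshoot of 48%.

K_p = 2.04

From %OS = 100·exp(−πζ/√(1−ζ²)) = 48%, ζ = −ln(0.48)/√(π²+ln²(0.48)) = 0.2275.
Characteristic equation s² + 1.3s + 4K_p = 0 gives ζ = 1.3/(2√(4K_p)).
Setting ζ = 0.2275: √(4K_p) = 1.3/(2·0.2275) = 2.857, so K_p = 8.163/4 = 2.04.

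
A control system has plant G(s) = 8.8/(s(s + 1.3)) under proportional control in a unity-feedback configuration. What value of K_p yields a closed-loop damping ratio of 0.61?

K_p = 0.129

Closed-loop characteristic equation: s² + 1.3s + K_p·8.8 = 0.
So ω_n = √(8.8K_p) and 2ζω_n = 1.3, giving ζ = 1.3/(2√(8.8K_p)).
Setting ζ = 0.61: √(8.8K_p) = 1.3/(2·0.61) = 1.066, so K_p = 1.135/8.8 = 0.129.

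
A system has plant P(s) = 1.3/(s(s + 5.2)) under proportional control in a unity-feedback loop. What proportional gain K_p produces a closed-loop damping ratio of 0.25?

Closed-loop characteristic equation: s² + 5.2s + K_p·1.3 = 0.
So ω_n = √(1.3K_p) and 2ζω_n = 5.2, giving ζ = 5.2/(2√(1.3K_p)).
Setting ζ = 0.25: √(1.3K_p) = 5.2/(2·0.25) = 10.4, so K_p = 108.2/1.3 = 83.2.

K_p = 83.2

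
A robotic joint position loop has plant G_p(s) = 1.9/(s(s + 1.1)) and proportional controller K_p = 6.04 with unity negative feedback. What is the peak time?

T_p = 0.94 s

The closed-loop denominator s² + 1.1s + 11.48 gives ω_n = √11.48 = 3.388 and ζ = 1.1/(2ω_n) = 0.1624.
Damped frequency ω_d = ω_n√(1−ζ²) = 3.343 rad/s, so peak time T_p = π/ω_d = 0.94 s.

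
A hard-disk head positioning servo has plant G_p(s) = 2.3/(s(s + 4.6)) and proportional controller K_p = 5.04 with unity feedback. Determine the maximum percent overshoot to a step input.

5.62%

The closed-loop denominator s² + 4.6s + 11.59 gives ω_n = √11.59 = 3.405 and ζ = 4.6/(2ω_n) = 0.6755.
%OS = 100·exp(−πζ/√(1−ζ²)) = 100·exp(−π·0.6755/√0.5437) = 5.62%.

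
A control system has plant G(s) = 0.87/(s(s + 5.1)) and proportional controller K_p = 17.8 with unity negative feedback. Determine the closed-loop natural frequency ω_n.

1 + K_p·G(s) = 0 gives s² + 5.1s + 15.49 = 0.
Matching s² + 2ζω_n s + ω_n²: ω_n = √15.49 = 3.935 rad/s and 2ζω_n = 5.1, so ζ = 5.1/(2·3.935) = 0.648.

ω_n = 3.94 rad/s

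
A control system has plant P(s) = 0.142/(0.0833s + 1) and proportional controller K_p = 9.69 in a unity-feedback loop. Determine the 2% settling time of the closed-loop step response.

T_s ≈ 0.14 s

Closed loop: T(s) = K_p·P/(1+K_p·P) = 1.376/(0.0833s + 1 + 1.376), with pole at s = −(1 + 1.376)/0.0833 = −28.52.
τ = 1/28.52 = 0.03506 s, so 2% settling time ≈ 4τ = 0.14 s.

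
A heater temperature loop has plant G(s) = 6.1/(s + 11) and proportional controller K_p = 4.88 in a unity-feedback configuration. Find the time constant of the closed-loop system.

Closed-loop transfer function: T(s) = K_p·G(s)/(1 + K_p·G(s)) = 29.77/(s + 11 + 29.77) = 29.77/(s + 40.77).
Time constant τ = 1/40.77 = 0.0245 s.

τ = 0.0245 s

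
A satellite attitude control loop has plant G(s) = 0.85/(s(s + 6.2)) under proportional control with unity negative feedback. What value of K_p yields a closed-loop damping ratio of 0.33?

Closed-loop characteristic equation: s² + 6.2s + K_p·0.85 = 0.
So ω_n = √(0.85K_p) and 2ζω_n = 6.2, giving ζ = 6.2/(2√(0.85K_p)).
Setting ζ = 0.33: √(0.85K_p) = 6.2/(2·0.33) = 9.394, so K_p = 88.25/0.85 = 104.

K_p = 104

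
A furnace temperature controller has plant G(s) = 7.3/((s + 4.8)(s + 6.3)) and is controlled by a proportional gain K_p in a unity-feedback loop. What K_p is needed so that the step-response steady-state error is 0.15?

The loop is type 0, so e_ss(step) = 1/(1 + K_pos) with K_pos = K_p·G(0).
G(0) = 0.2414. Require 1/(1 + K_p·0.2414) = 0.15, so 1 + 0.2414·K_p = 6.667.
K_p = (6.667 − 1)/0.2414 = 23.5.

K_p = 23.5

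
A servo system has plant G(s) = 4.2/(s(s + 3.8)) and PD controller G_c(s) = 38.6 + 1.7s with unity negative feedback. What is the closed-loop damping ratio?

Forward path: (38.6 + 1.7s)·4.2/(s(s+3.8)). The closed-loop characteristic equation is s² + (3.8 + 4.2·1.7)s + 4.2·38.6 = 0.
That is s² + 10.94s + 162.1 = 0, so ω_n = 12.73 rad/s and ζ = 10.94/(2·12.73) = 0.4296.

ζ = 0.43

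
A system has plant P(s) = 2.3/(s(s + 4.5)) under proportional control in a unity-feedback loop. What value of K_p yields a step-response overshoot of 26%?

K_p = 14.2

From %OS = 100·exp(−πζ/√(1−ζ²)) = 26%, ζ = −ln(0.26)/√(π²+ln²(0.26)) = 0.3941.
Characteristic equation s² + 4.5s + 2.3K_p = 0 gives ζ = 4.5/(2√(2.3K_p)).
Setting ζ = 0.3941: √(2.3K_p) = 4.5/(2·0.3941) = 5.709, so K_p = 32.6/2.3 = 14.2.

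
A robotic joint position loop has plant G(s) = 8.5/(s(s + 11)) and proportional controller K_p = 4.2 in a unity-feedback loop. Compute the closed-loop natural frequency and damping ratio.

With unity feedback the closed-loop characteristic equation is s² + 11s + 4.2·8.5 = s² + 11s + 35.7 = 0.
So ω_n² = 35.7 ⇒ ω_n = 5.975 rad/s, and ζ = 11/(2ω_n) = 0.921.

ω_n = 5.97 rad/s, ζ = 0.921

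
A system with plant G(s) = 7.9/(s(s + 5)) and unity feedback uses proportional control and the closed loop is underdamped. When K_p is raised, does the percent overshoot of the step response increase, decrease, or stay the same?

Characteristic equation s² + 5s + K_p·7.9 = 0: raising K_p raises ω_n while 2ζω_n = 5 is fixed, so ζ falls and overshoot grows.

increase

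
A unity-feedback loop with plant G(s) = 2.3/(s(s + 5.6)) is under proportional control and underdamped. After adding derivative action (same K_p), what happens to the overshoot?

decrease

The derivative term adds K·K_d to the s-coefficient of the characteristic equation, raising 2ζω_n while ω_n is unchanged; ζ increases, so overshoot decreases.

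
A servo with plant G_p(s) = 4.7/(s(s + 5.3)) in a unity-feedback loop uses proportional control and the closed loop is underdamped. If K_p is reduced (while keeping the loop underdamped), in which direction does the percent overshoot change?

ζ = 5.3/(2√(4.7K_p)) rises as K_p falls; higher damping means less overshoot.

decrease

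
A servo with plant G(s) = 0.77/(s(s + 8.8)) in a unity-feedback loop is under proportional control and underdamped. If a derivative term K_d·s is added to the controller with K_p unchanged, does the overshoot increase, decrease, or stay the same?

With PD the characteristic equation becomes s² + (a + K·K_d)s + K·K_p = 0; the damping term grows, ζ rises, overshoot falls.

decrease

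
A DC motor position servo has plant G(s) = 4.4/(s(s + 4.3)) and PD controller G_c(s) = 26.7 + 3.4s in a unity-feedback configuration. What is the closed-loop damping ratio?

ζ = 0.888

Forward path: (26.7 + 3.4s)·4.4/(s(s+4.3)). The closed-loop characteristic equation is s² + (4.3 + 4.4·3.4)s + 4.4·26.7 = 0.
That is s² + 19.26s + 117.5 = 0, so ω_n = 10.84 rad/s and ζ = 19.26/(2·10.84) = 0.8885.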